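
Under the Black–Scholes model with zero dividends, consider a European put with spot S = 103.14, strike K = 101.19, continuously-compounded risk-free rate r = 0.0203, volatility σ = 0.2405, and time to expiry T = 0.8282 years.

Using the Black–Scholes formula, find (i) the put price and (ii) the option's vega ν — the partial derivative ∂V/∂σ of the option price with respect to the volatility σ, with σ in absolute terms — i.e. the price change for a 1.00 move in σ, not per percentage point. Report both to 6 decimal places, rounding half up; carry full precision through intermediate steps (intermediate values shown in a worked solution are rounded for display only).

price = 7.128842
ν = 36.071698

σ√T = 0.2405·√0.8282 = 0.218868
d₁ = (ln(S/K) + (r+σ²/2)T) / (σ√T) = (ln(103.14/101.19) + (0.0203+0.2405²/2)·0.8282) / 0.218868 = (0.019087 + 0.040764) / 0.218868 = 0.273459
d₂ = d₁ − σ√T = 0.273459 − 0.218868 = 0.054591
e^{−rT} = e^{−0.0203·0.8282} = 0.983328
N(−d₁) = 0.392250,  N(−d₂) = 0.478232
Put price V = K·e^{−rT}·N(−d₂) − S·N(−d₁) = 47.585532 − 40.456690 = 7.128842
φ(d₁) = (1/√(2π))·e^{−d₁²/2} = 0.384301
ν = S·φ(d₁)·√T = 36.071698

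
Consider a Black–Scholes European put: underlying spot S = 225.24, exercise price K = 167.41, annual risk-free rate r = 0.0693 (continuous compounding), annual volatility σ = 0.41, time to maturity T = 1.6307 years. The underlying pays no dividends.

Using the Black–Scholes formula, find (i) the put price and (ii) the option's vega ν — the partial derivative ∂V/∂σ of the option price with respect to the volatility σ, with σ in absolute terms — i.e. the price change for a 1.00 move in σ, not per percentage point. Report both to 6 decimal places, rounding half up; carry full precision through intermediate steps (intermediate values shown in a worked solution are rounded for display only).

σ√T = 0.41·√1.6307 = 0.523565
d₁ = (ln(S/K) + (r+σ²/2)T) / (σ√T) = (ln(225.24/167.41) + (0.0693+0.41²/2)·1.6307) / 0.523565 = (0.296721 + 0.250068) / 0.523565 = 1.044356
d₂ = d₁ − σ√T = 1.044356 − 0.523565 = 0.520790
e^{−rT} = e^{−0.0693·1.6307} = 0.893144
N(−d₁) = 0.148160,  N(−d₂) = 0.301256
Put price V = K·e^{−rT}·N(−d₂) − S·N(−d₁) = 45.044229 − 33.371654 = 11.672575
φ(d₁) = (1/√(2π))·e^{−d₁²/2} = 0.231245
ν = S·φ(d₁)·√T = 66.512722

price = 11.672575
ν = 66.512722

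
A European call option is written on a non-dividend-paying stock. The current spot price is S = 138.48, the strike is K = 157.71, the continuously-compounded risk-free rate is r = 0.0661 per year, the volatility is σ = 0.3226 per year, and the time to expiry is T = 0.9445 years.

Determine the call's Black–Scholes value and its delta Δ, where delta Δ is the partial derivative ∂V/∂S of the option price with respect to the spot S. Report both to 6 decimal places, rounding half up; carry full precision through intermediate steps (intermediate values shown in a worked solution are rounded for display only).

price = 13.420453
Δ = 0.476533

σ√T = 0.3226·√0.9445 = 0.313520
d₁ = (ln(S/K) + (r+σ²/2)T) / (σ√T) = (ln(138.48/157.71) + (0.0661+0.3226²/2)·0.9445) / 0.313520 = (-0.130032 + 0.111579) / 0.313520 = -0.058858
d₂ = d₁ − σ√T = -0.058858 − 0.313520 = -0.372378
e^{−rT} = e^{−0.0661·0.9445} = 0.939477
N(d₁) = 0.476533,  N(d₂) = 0.354806
Call price V = S·N(d₁) − K·e^{−rT}·N(d₂) = 65.990242 − 52.569788 = 13.420453
Δ = N(d₁) = 0.476533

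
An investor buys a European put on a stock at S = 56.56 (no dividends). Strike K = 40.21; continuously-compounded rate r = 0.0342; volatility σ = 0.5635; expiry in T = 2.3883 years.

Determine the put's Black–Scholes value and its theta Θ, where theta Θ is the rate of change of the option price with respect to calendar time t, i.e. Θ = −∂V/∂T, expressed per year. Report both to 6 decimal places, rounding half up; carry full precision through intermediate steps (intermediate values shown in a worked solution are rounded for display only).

price = 7.689498
Θ = -2.083499

σ√T = 0.5635·√2.3883 = 0.870840
d₁ = (ln(S/K) + (r+σ²/2)T) / (σ√T) = (ln(56.56/40.21) + (0.0342+0.5635²/2)·2.3883) / 0.870840 = (0.341186 + 0.460861) / 0.870840 = 0.921004
d₂ = d₁ − σ√T = 0.921004 − 0.870840 = 0.050164
e^{−rT} = e^{−0.0342·2.3883} = 0.921567
N(−d₁) = 0.178524,  N(−d₂) = 0.479996
Put price V = K·e^{−rT}·N(−d₂) − S·N(−d₁) = 17.786822 − 10.097324 = 7.689498
φ(d₁) = (1/√(2π))·e^{−d₁²/2} = 0.261045
Θ = −S·φ(d₁)·σ/(2√T) + r·K·e^{−rT}·N(−d₂) = −2.691808 + 0.608309 = -2.083499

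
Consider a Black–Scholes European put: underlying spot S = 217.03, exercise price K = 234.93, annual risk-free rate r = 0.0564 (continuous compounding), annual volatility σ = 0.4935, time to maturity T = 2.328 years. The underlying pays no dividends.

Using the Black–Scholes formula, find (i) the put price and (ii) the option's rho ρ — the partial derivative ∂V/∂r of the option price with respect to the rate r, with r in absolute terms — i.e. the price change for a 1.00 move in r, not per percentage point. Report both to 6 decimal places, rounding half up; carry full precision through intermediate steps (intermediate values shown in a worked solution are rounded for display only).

price = 56.709130
ρ = -297.709243

σ√T = 0.4935·√2.328 = 0.752972
d₁ = (ln(S/K) + (r+σ²/2)T) / (σ√T) = (ln(217.03/234.93) + (0.0564+0.4935²/2)·2.328) / 0.752972 = (-0.079252 + 0.414782) / 0.752972 = 0.445608
d₂ = d₁ − σ√T = 0.445608 − 0.752972 = -0.307363
e^{−rT} = e^{−0.0564·2.328} = 0.876955
N(−d₁) = 0.327940,  N(−d₂) = 0.620717
Put price V = K·e^{−rT}·N(−d₂) − S·N(−d₁) = 127.881977 − 71.172847 = 56.709130
ρ = −K·T·e^{−rT}·N(−d₂) = -297.709243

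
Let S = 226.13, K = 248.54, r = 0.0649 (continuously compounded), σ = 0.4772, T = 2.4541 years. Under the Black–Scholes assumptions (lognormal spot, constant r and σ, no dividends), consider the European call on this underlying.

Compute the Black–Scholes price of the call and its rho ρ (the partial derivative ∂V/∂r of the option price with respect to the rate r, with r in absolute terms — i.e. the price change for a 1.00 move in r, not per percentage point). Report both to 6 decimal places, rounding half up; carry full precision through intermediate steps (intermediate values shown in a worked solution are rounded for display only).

σ√T = 0.4772·√2.4541 = 0.747561
d₁ = (ln(S/K) + (r+σ²/2)T) / (σ√T) = (ln(226.13/248.54) + (0.0649+0.4772²/2)·2.4541) / 0.747561 = (-0.094494 + 0.438695) / 0.747561 = 0.460432
d₂ = d₁ − σ√T = 0.460432 − 0.747561 = -0.287129
e^{−rT} = e^{−0.0649·2.4541} = 0.852765
N(d₁) = 0.677397,  N(d₂) = 0.387007
Call price V = S·N(d₁) − K·e^{−rT}·N(d₂) = 153.179767 − 82.024648 = 71.155119
ρ = K·T·e^{−rT}·N(d₂) = 201.296689

price = 71.155119
ρ = 201.296689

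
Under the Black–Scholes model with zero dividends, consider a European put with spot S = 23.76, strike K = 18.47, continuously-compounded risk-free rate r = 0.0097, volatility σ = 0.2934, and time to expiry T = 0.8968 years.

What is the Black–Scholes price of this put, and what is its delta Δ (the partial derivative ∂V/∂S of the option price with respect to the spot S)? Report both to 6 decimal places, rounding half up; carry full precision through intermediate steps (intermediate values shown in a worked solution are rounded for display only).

price = 0.539594
Δ = -0.140811

σ√T = 0.2934·√0.8968 = 0.277848
d₁ = (ln(S/K) + (r+σ²/2)T) / (σ√T) = (ln(23.76/18.47) + (0.0097+0.2934²/2)·0.8968) / 0.277848 = (0.251856 + 0.047299) / 0.277848 = 1.076683
d₂ = d₁ − σ√T = 1.076683 − 0.277848 = 0.798834
e^{−rT} = e^{−0.0097·0.8968} = 0.991339
N(−d₁) = 0.140811,  N(−d₂) = 0.212193
Put price V = K·e^{−rT}·N(−d₂) − S·N(−d₁) = 3.885265 − 3.345671 = 0.539594
Δ = −N(−d₁) = -0.140811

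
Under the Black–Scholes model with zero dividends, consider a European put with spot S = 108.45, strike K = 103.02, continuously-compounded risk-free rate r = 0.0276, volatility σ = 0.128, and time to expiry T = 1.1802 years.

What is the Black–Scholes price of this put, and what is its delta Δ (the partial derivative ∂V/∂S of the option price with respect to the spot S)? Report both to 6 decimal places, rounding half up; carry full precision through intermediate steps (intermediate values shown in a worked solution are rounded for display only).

price = 2.421560
Δ = -0.250420

σ√T = 0.128·√1.1802 = 0.139055
d₁ = (ln(S/K) + (r+σ²/2)T) / (σ√T) = (ln(108.45/103.02) + (0.0276+0.128²/2)·1.1802) / 0.139055 = (0.051366 + 0.042242) / 0.139055 = 0.673169
d₂ = d₁ − σ√T = 0.673169 − 0.139055 = 0.534114
e^{−rT} = e^{−0.0276·1.1802} = 0.967951
N(−d₁) = 0.250420,  N(−d₂) = 0.296631
Put price V = K·e^{−rT}·N(−d₂) − S·N(−d₁) = 29.579586 − 27.158026 = 2.421560
Δ = −N(−d₁) = -0.250420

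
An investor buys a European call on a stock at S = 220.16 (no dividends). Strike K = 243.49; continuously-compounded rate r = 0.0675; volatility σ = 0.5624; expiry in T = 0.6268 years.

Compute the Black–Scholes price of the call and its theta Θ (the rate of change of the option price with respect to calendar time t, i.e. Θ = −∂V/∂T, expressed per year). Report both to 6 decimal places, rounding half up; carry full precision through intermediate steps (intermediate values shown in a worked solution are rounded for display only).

σ√T = 0.5624·√0.6268 = 0.445256
d₁ = (ln(S/K) + (r+σ²/2)T) / (σ√T) = (ln(220.16/243.49) + (0.0675+0.5624²/2)·0.6268) / 0.445256 = (-0.100721 + 0.141435) / 0.445256 = 0.091440
d₂ = d₁ − σ√T = 0.091440 − 0.445256 = -0.353816
e^{−rT} = e^{−0.0675·0.6268} = 0.958574
N(d₁) = 0.536428,  N(d₂) = 0.361738
Call price V = S·N(d₁) − K·e^{−rT}·N(d₂) = 118.100088 − 84.430836 = 33.669252
φ(d₁) = (1/√(2π))·e^{−d₁²/2} = 0.397278
Θ = −S·φ(d₁)·σ/(2√T) − r·K·e^{−rT}·N(d₂) = −31.065882 − 5.699081 = -36.764963

price = 33.669252
Θ = -36.764963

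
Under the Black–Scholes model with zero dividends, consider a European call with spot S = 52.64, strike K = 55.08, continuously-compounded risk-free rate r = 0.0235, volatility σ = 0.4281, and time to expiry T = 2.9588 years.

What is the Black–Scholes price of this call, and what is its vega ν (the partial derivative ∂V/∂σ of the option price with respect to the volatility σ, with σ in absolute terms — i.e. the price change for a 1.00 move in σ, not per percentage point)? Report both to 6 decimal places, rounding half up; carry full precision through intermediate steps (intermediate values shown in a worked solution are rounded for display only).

price = 15.578481
ν = 33.331261

σ√T = 0.4281·√2.9588 = 0.736382
d₁ = (ln(S/K) + (r+σ²/2)T) / (σ√T) = (ln(52.64/55.08) + (0.0235+0.4281²/2)·2.9588) / 0.736382 = (-0.045310 + 0.340661) / 0.736382 = 0.401083
d₂ = d₁ − σ√T = 0.401083 − 0.736382 = -0.335298
e^{−rT} = e^{−0.0235·2.9588} = 0.932830
N(d₁) = 0.655821,  N(d₂) = 0.368700
Call price V = S·N(d₁) − K·e^{−rT}·N(d₂) = 34.522398 − 18.943917 = 15.578481
φ(d₁) = (1/√(2π))·e^{−d₁²/2} = 0.368110
ν = S·φ(d₁)·√T = 33.331261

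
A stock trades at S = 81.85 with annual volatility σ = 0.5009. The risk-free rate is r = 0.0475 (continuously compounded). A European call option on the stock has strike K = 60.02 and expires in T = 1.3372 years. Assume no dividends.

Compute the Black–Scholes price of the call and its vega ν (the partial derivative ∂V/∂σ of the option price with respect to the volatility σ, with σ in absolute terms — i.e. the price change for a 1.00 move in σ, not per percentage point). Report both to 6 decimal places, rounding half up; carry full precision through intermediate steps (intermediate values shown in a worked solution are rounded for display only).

σ√T = 0.5009·√1.3372 = 0.579228
d₁ = (ln(S/K) + (r+σ²/2)T) / (σ√T) = (ln(81.85/60.02) + (0.0475+0.5009²/2)·1.3372) / 0.579228 = (0.310210 + 0.231269) / 0.579228 = 0.934831
d₂ = d₁ − σ√T = 0.934831 − 0.579228 = 0.355603
e^{−rT} = e^{−0.0475·1.3372} = 0.938458
N(d₁) = 0.825062,  N(d₂) = 0.638931
Call price V = S·N(d₁) − K·e^{−rT}·N(d₂) = 67.531344 − 35.988601 = 31.542744
φ(d₁) = (1/√(2π))·e^{−d₁²/2} = 0.257717
ν = S·φ(d₁)·√T = 24.392713

price = 31.542744
ν = 24.392713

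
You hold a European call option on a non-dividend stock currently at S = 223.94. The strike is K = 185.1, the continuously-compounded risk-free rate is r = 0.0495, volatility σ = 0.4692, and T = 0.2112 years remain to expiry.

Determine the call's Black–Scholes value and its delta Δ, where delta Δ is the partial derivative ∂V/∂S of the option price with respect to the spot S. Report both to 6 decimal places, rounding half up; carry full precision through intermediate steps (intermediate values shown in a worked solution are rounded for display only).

σ√T = 0.4692·√0.2112 = 0.215628
d₁ = (ln(S/K) + (r+σ²/2)T) / (σ√T) = (ln(223.94/185.1) + (0.0495+0.4692²/2)·0.2112) / 0.215628 = (0.190482 + 0.033702) / 0.215628 = 1.039680
d₂ = d₁ − σ√T = 1.039680 − 0.215628 = 0.824052
e^{−rT} = e^{−0.0495·0.2112} = 0.989600
N(d₁) = 0.850756,  N(d₂) = 0.795045
Call price V = S·N(d₁) − K·e^{−rT}·N(d₂) = 190.518236 − 145.632353 = 44.885884
Δ = N(d₁) = 0.850756

price = 44.885884
Δ = 0.850756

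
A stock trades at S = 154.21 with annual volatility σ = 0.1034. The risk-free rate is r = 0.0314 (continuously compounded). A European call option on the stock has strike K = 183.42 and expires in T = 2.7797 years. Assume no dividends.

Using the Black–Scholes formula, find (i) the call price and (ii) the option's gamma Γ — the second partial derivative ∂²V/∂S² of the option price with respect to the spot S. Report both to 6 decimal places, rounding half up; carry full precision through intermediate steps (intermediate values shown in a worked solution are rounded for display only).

price = 5.480297
Γ = 0.013776

σ√T = 0.1034·√2.7797 = 0.172393
d₁ = (ln(S/K) + (r+σ²/2)T) / (σ√T) = (ln(154.21/183.42) + (0.0314+0.1034²/2)·2.7797) / 0.172393 = (-0.173463 + 0.102142) / 0.172393 = -0.413712
d₂ = d₁ − σ√T = -0.413712 − 0.172393 = -0.586105
e^{−rT} = e^{−0.0314·2.7797} = 0.916418
N(d₁) = 0.339542,  N(d₂) = 0.278902
Call price V = S·N(d₁) − K·e^{−rT}·N(d₂) = 52.360846 − 46.880549 = 5.480297
φ(d₁) = (1/√(2π))·e^{−d₁²/2} = 0.366221
Γ = φ(d₁) / (S·σ·√T) = 0.013776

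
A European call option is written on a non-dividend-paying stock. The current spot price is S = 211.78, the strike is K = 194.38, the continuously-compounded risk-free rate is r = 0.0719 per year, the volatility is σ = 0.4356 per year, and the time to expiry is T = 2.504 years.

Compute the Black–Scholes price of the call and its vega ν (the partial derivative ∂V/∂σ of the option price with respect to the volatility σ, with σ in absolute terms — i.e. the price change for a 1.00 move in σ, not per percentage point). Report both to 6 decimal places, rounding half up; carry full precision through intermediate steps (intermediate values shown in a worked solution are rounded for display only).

price = 78.687240
ν = 102.406104

σ√T = 0.4356·√2.504 = 0.689295
d₁ = (ln(S/K) + (r+σ²/2)T) / (σ√T) = (ln(211.78/194.38) + (0.0719+0.4356²/2)·2.504) / 0.689295 = (0.085733 + 0.417601) / 0.689295 = 0.730216
d₂ = d₁ − σ√T = 0.730216 − 0.689295 = 0.040921
e^{−rT} = e^{−0.0719·2.504} = 0.835239
N(d₁) = 0.767371,  N(d₂) = 0.516321
Call price V = S·N(d₁) − K·e^{−rT}·N(d₂) = 162.513828 − 83.826588 = 78.687240
φ(d₁) = (1/√(2π))·e^{−d₁²/2} = 0.305579
ν = S·φ(d₁)·√T = 102.406104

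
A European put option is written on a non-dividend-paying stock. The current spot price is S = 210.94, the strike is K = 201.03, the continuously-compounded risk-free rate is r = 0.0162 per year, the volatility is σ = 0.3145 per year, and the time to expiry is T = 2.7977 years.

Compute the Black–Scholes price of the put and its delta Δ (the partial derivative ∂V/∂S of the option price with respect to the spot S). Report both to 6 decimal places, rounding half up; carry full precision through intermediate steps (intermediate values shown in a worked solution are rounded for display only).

price = 33.044212
Δ = -0.329732

σ√T = 0.3145·√2.7977 = 0.526043
d₁ = (ln(S/K) + (r+σ²/2)T) / (σ√T) = (ln(210.94/201.03) + (0.0162+0.3145²/2)·2.7977) / 0.526043 = (0.048120 + 0.183683) / 0.526043 = 0.440654
d₂ = d₁ − σ√T = 0.440654 − 0.526043 = -0.085389
e^{−rT} = e^{−0.0162·2.7977} = 0.955689
N(−d₁) = 0.329732,  N(−d₂) = 0.534024
Put price V = K·e^{−rT}·N(−d₂) − S·N(−d₁) = 102.597830 − 69.553618 = 33.044212
Δ = −N(−d₁) = -0.329732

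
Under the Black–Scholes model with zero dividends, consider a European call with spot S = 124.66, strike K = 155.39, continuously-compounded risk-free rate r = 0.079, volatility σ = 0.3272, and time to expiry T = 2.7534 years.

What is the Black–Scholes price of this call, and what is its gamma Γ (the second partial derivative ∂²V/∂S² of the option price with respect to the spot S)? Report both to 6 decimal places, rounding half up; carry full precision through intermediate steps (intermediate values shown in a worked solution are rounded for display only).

σ√T = 0.3272·√2.7534 = 0.542935
d₁ = (ln(S/K) + (r+σ²/2)T) / (σ√T) = (ln(124.66/155.39) + (0.079+0.3272²/2)·2.7534) / 0.542935 = (-0.220348 + 0.364908) / 0.542935 = 0.266256
d₂ = d₁ − σ√T = 0.266256 − 0.542935 = -0.276679
e^{−rT} = e^{−0.079·2.7534} = 0.804513
N(d₁) = 0.604979,  N(d₂) = 0.391013
Call price V = S·N(d₁) − K·e^{−rT}·N(d₂) = 75.416686 − 48.881833 = 26.534854
φ(d₁) = (1/√(2π))·e^{−d₁²/2} = 0.385049
Γ = φ(d₁) / (S·σ·√T) = 0.005689

price = 26.534854
Γ = 0.005689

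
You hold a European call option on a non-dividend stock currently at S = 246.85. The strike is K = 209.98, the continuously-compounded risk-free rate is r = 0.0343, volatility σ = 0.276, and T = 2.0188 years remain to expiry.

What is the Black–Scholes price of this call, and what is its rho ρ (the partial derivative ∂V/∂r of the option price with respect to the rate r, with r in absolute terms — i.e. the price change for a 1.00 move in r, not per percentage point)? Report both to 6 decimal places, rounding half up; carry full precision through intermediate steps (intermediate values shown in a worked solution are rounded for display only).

price = 65.573231
ρ = 258.231216

σ√T = 0.276·√2.0188 = 0.392153
d₁ = (ln(S/K) + (r+σ²/2)T) / (σ√T) = (ln(246.85/209.98) + (0.0343+0.276²/2)·2.0188) / 0.392153 = (0.161769 + 0.146137) / 0.392153 = 0.785166
d₂ = d₁ − σ√T = 0.785166 − 0.392153 = 0.393013
e^{−rT} = e^{−0.0343·2.0188} = 0.933098
N(d₁) = 0.783822,  N(d₂) = 0.652845
Call price V = S·N(d₁) − K·e^{−rT}·N(d₂) = 193.486455 − 127.913224 = 65.573231
ρ = K·T·e^{−rT}·N(d₂) = 258.231216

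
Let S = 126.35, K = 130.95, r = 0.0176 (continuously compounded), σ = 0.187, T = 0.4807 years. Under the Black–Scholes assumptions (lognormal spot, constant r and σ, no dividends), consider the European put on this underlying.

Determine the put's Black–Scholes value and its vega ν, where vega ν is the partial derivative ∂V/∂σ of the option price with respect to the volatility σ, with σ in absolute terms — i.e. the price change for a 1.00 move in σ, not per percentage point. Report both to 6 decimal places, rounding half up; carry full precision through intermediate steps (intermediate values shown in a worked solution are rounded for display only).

σ√T = 0.187·√0.4807 = 0.129652
d₁ = (ln(S/K) + (r+σ²/2)T) / (σ√T) = (ln(126.35/130.95) + (0.0176+0.187²/2)·0.4807) / 0.129652 = (-0.035760 + 0.016865) / 0.129652 = -0.145734
d₂ = d₁ − σ√T = -0.145734 − 0.129652 = -0.275385
e^{−rT} = e^{−0.0176·0.4807} = 0.991575
N(−d₁) = 0.557934,  N(−d₂) = 0.608490
Put price V = K·e^{−rT}·N(−d₂) − S·N(−d₁) = 79.010463 − 70.494976 = 8.515487
φ(d₁) = (1/√(2π))·e^{−d₁²/2} = 0.394728
ν = S·φ(d₁)·√T = 34.578850

price = 8.515487
ν = 34.578850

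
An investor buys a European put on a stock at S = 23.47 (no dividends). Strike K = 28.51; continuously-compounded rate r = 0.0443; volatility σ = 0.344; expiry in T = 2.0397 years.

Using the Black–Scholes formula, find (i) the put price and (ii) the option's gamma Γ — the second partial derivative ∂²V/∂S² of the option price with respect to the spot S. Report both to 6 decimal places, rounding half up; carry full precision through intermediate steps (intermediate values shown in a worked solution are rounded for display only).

price = 6.197984
Γ = 0.034579

σ√T = 0.344·√2.0397 = 0.491294
d₁ = (ln(S/K) + (r+σ²/2)T) / (σ√T) = (ln(23.47/28.51) + (0.0443+0.344²/2)·2.0397) / 0.491294 = (-0.194532 + 0.211044) / 0.491294 = 0.033609
d₂ = d₁ − σ√T = 0.033609 − 0.491294 = -0.457685
e^{−rT} = e^{−0.0443·2.0397} = 0.913603
N(−d₁) = 0.486595,  N(−d₂) = 0.676411
Put price V = K·e^{−rT}·N(−d₂) − S·N(−d₁) = 17.618358 − 11.420375 = 6.197984
φ(d₁) = (1/√(2π))·e^{−d₁²/2} = 0.398717
Γ = φ(d₁) / (S·σ·√T) = 0.034579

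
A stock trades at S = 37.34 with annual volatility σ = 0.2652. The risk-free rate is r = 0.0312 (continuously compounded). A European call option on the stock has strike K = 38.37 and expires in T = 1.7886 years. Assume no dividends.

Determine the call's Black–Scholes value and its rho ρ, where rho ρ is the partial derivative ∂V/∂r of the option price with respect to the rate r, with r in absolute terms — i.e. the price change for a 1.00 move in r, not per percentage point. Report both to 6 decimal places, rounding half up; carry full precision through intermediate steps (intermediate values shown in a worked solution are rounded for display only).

price = 5.724707
ρ = 29.951445

σ√T = 0.2652·√1.7886 = 0.354675
d₁ = (ln(S/K) + (r+σ²/2)T) / (σ√T) = (ln(37.34/38.37) + (0.0312+0.2652²/2)·1.7886) / 0.354675 = (-0.027211 + 0.118701) / 0.354675 = 0.257956
d₂ = d₁ − σ√T = 0.257956 − 0.354675 = -0.096718
e^{−rT} = e^{−0.0312·1.7886} = 0.945724
N(d₁) = 0.601780,  N(d₂) = 0.461475
Call price V = S·N(d₁) − K·e^{−rT}·N(d₂) = 22.470455 − 16.745748 = 5.724707
ρ = K·T·e^{−rT}·N(d₂) = 29.951445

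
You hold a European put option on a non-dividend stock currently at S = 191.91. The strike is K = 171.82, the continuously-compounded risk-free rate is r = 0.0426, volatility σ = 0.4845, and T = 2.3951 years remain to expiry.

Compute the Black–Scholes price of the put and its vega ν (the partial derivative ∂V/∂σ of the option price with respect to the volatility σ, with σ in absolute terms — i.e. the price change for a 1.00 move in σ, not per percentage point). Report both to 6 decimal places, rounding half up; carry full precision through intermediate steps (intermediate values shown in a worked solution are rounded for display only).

σ√T = 0.4845·√2.3951 = 0.749818
d₁ = (ln(S/K) + (r+σ²/2)T) / (σ√T) = (ln(191.91/171.82) + (0.0426+0.4845²/2)·2.3951) / 0.749818 = (0.110579 + 0.383144) / 0.749818 = 0.658458
d₂ = d₁ − σ√T = 0.658458 − 0.749818 = -0.091359
e^{−rT} = e^{−0.0426·2.3951} = 0.903001
N(−d₁) = 0.255122,  N(−d₂) = 0.536396
Put price V = K·e^{−rT}·N(−d₂) − S·N(−d₁) = 83.223889 − 48.960437 = 34.263452
φ(d₁) = (1/√(2π))·e^{−d₁²/2} = 0.321190
ν = S·φ(d₁)·√T = 95.394111

price = 34.263452
ν = 95.394111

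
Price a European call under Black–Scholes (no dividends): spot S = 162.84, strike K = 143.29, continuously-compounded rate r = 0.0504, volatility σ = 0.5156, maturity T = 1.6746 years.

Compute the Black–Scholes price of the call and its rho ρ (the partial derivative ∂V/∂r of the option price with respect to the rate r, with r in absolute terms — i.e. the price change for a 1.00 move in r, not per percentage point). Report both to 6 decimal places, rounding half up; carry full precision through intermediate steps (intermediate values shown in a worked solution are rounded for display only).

σ√T = 0.5156·√1.6746 = 0.667219
d₁ = (ln(S/K) + (r+σ²/2)T) / (σ√T) = (ln(162.84/143.29) + (0.0504+0.5156²/2)·1.6746) / 0.667219 = (0.127898 + 0.306990) / 0.667219 = 0.651792
d₂ = d₁ − σ√T = 0.651792 − 0.667219 = -0.015427
e^{−rT} = e^{−0.0504·1.6746} = 0.919064
N(d₁) = 0.742732,  N(d₂) = 0.493846
Call price V = S·N(d₁) − K·e^{−rT}·N(d₂) = 120.946531 − 65.035848 = 55.910683
ρ = K·T·e^{−rT}·N(d₂) = 108.909031

price = 55.910683
ρ = 108.909031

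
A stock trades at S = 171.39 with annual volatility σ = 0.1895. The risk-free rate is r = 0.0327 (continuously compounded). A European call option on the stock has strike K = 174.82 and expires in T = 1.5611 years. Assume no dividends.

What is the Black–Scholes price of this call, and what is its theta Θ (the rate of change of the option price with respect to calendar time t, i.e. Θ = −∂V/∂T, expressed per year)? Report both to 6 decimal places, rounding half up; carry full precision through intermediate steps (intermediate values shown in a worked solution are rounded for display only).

σ√T = 0.1895·√1.5611 = 0.236769
d₁ = (ln(S/K) + (r+σ²/2)T) / (σ√T) = (ln(171.39/174.82) + (0.0327+0.1895²/2)·1.5611) / 0.236769 = (-0.019815 + 0.079078) / 0.236769 = 0.250297
d₂ = d₁ − σ√T = 0.250297 − 0.236769 = 0.013528
e^{−rT} = e^{−0.0327·1.5611} = 0.950233
N(d₁) = 0.598821,  N(d₂) = 0.505397
Call price V = S·N(d₁) − K·e^{−rT}·N(d₂) = 102.631950 − 83.956378 = 18.675572
φ(d₁) = (1/√(2π))·e^{−d₁²/2} = 0.386639
Θ = −S·φ(d₁)·σ/(2√T) − r·K·e^{−rT}·N(d₂) = −5.025224 − 2.745374 = -7.770598

price = 18.675572
Θ = -7.770598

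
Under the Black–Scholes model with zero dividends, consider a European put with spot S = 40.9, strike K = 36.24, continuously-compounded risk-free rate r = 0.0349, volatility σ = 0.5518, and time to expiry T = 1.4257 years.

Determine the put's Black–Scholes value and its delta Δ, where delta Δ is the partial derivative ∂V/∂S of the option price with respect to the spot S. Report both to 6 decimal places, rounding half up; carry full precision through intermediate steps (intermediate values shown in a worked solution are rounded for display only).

σ√T = 0.5518·√1.4257 = 0.658864
d₁ = (ln(S/K) + (r+σ²/2)T) / (σ√T) = (ln(40.9/36.24) + (0.0349+0.5518²/2)·1.4257) / 0.658864 = (0.120967 + 0.266808) / 0.658864 = 0.588550
d₂ = d₁ − σ√T = 0.588550 − 0.658864 = -0.070314
e^{−rT} = e^{−0.0349·1.4257} = 0.951461
N(−d₁) = 0.278082,  N(−d₂) = 0.528028
Put price V = K·e^{−rT}·N(−d₂) − S·N(−d₁) = 18.206903 − 11.373537 = 6.833366
Δ = −N(−d₁) = -0.278082

price = 6.833366
Δ = -0.278082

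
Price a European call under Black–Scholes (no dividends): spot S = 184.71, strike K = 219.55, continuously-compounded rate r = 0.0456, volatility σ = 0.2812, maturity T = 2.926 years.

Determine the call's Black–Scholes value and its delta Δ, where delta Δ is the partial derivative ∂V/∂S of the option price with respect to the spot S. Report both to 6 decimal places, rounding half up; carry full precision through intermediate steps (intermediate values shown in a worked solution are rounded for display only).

price = 32.220147
Δ = 0.563032

σ√T = 0.2812·√2.926 = 0.481008
d₁ = (ln(S/K) + (r+σ²/2)T) / (σ√T) = (ln(184.71/219.55) + (0.0456+0.2812²/2)·2.926) / 0.481008 = (-0.172793 + 0.249110) / 0.481008 = 0.158661
d₂ = d₁ − σ√T = 0.158661 − 0.481008 = -0.322348
e^{−rT} = e^{−0.0456·2.926} = 0.875093
N(d₁) = 0.563032,  N(d₂) = 0.373595
Call price V = S·N(d₁) − K·e^{−rT}·N(d₂) = 103.997618 − 71.777472 = 32.220147
Δ = N(d₁) = 0.563032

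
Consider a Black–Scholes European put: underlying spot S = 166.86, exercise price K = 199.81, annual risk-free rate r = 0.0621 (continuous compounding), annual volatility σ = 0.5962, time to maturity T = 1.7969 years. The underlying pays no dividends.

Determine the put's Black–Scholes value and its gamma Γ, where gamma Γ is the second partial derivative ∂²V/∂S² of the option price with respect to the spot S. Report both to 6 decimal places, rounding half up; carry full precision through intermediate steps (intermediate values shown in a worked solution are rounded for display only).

σ√T = 0.5962·√1.7969 = 0.799197
d₁ = (ln(S/K) + (r+σ²/2)T) / (σ√T) = (ln(166.86/199.81) + (0.0621+0.5962²/2)·1.7969) / 0.799197 = (-0.180212 + 0.430946) / 0.799197 = 0.313732
d₂ = d₁ − σ√T = 0.313732 − 0.799197 = -0.485465
e^{−rT} = e^{−0.0621·1.7969} = 0.894413
N(−d₁) = 0.376862,  N(−d₂) = 0.686327
Put price V = K·e^{−rT}·N(−d₂) − S·N(−d₁) = 122.655302 − 62.883240 = 59.772062
φ(d₁) = (1/√(2π))·e^{−d₁²/2} = 0.379784
Γ = φ(d₁) / (S·σ·√T) = 0.002848

price = 59.772062
Γ = 0.002848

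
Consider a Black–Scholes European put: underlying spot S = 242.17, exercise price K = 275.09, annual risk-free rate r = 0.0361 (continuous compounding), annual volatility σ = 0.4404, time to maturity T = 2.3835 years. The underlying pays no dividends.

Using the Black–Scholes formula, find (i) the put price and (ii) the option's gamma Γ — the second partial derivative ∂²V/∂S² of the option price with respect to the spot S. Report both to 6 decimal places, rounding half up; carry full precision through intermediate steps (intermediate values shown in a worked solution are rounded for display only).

σ√T = 0.4404·√2.3835 = 0.679915
d₁ = (ln(S/K) + (r+σ²/2)T) / (σ√T) = (ln(242.17/275.09) + (0.0361+0.4404²/2)·2.3835) / 0.679915 = (-0.127458 + 0.317187) / 0.679915 = 0.279047
d₂ = d₁ − σ√T = 0.279047 − 0.679915 = -0.400868
e^{−rT} = e^{−0.0361·2.3835} = 0.917554
N(−d₁) = 0.390104,  N(−d₂) = 0.655741
Put price V = K·e^{−rT}·N(−d₂) − S·N(−d₁) = 165.515565 − 94.471561 = 71.044005
φ(d₁) = (1/√(2π))·e^{−d₁²/2} = 0.383708
Γ = φ(d₁) / (S·σ·√T) = 0.002330

price = 71.044005
Γ = 0.002330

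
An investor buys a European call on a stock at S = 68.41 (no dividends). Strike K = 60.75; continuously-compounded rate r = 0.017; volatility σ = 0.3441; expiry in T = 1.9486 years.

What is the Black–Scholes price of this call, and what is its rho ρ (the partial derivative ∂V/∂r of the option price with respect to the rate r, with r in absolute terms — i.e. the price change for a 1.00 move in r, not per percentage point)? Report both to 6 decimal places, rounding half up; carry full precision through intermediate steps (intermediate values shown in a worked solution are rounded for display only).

σ√T = 0.3441·√1.9486 = 0.480337
d₁ = (ln(S/K) + (r+σ²/2)T) / (σ√T) = (ln(68.41/60.75) + (0.017+0.3441²/2)·1.9486) / 0.480337 = (0.118752 + 0.148488) / 0.480337 = 0.556359
d₂ = d₁ − σ√T = 0.556359 − 0.480337 = 0.076022
e^{−rT} = e^{−0.017·1.9486} = 0.967416
N(d₁) = 0.711017,  N(d₂) = 0.530299
Call price V = S·N(d₁) − K·e^{−rT}·N(d₂) = 48.640698 − 31.165983 = 17.474715
ρ = K·T·e^{−rT}·N(d₂) = 60.730034

price = 17.474715
ρ = 60.730034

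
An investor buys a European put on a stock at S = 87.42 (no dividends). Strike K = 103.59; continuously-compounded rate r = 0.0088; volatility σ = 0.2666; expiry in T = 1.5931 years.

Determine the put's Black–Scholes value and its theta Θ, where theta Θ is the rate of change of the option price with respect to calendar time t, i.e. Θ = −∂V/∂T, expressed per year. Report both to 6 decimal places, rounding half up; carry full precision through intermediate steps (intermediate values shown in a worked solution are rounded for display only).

σ√T = 0.2666·√1.5931 = 0.336497
d₁ = (ln(S/K) + (r+σ²/2)T) / (σ√T) = (ln(87.42/103.59) + (0.0088+0.2666²/2)·1.5931) / 0.336497 = (-0.169717 + 0.070635) / 0.336497 = -0.294452
d₂ = d₁ − σ√T = -0.294452 − 0.336497 = -0.630949
e^{−rT} = e^{−0.0088·1.5931} = 0.986079
N(−d₁) = 0.615794,  N(−d₂) = 0.735963
Put price V = K·e^{−rT}·N(−d₂) − S·N(−d₁) = 75.177063 − 53.832675 = 21.344387
φ(d₁) = (1/√(2π))·e^{−d₁²/2} = 0.382017
Θ = −S·φ(d₁)·σ/(2√T) + r·K·e^{−rT}·N(−d₂) = −3.526976 + 0.661558 = -2.865417

price = 21.344387
Θ = -2.865417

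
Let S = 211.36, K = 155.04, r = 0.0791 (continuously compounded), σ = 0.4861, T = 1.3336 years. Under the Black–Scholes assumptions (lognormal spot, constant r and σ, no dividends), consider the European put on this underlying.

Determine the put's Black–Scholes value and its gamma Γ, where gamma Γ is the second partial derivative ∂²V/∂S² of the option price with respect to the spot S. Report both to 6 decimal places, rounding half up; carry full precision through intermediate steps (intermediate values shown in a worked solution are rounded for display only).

price = 12.577828
Γ = 0.001997

σ√T = 0.4861·√1.3336 = 0.561356
d₁ = (ln(S/K) + (r+σ²/2)T) / (σ√T) = (ln(211.36/155.04) + (0.0791+0.4861²/2)·1.3336) / 0.561356 = (0.309880 + 0.263048) / 0.561356 = 1.020614
d₂ = d₁ − σ√T = 1.020614 − 0.561356 = 0.459258
e^{−rT} = e^{−0.0791·1.3336} = 0.899885
N(−d₁) = 0.153719,  N(−d₂) = 0.323025
Put price V = K·e^{−rT}·N(−d₂) − S·N(−d₁) = 45.067816 − 32.489987 = 12.577828
φ(d₁) = (1/√(2π))·e^{−d₁²/2} = 0.236983
Γ = φ(d₁) / (S·σ·√T) = 0.001997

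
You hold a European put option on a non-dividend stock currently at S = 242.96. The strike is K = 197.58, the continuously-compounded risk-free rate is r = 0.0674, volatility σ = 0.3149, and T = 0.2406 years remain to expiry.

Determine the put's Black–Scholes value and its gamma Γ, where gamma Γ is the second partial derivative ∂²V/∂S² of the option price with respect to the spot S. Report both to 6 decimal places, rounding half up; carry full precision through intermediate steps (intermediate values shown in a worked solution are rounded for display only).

price = 1.115196
Γ = 0.003345

σ√T = 0.3149·√0.2406 = 0.154462
d₁ = (ln(S/K) + (r+σ²/2)T) / (σ√T) = (ln(242.96/197.58) + (0.0674+0.3149²/2)·0.2406) / 0.154462 = (0.206753 + 0.028146) / 0.154462 = 1.520759
d₂ = d₁ − σ√T = 1.520759 − 0.154462 = 1.366298
e^{−rT} = e^{−0.0674·0.2406} = 0.983914
N(−d₁) = 0.064160,  N(−d₂) = 0.085923
Put price V = K·e^{−rT}·N(−d₂) − S·N(−d₁) = 16.703540 − 15.588344 = 1.115196
φ(d₁) = (1/√(2π))·e^{−d₁²/2} = 0.125520
Γ = φ(d₁) / (S·σ·√T) = 0.003345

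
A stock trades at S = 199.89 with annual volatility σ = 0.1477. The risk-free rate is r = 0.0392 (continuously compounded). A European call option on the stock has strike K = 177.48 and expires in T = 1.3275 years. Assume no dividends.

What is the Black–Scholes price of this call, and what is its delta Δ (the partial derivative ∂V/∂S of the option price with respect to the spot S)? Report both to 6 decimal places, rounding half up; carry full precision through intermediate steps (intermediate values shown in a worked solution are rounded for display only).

price = 33.983120
Δ = 0.862060

σ√T = 0.1477·√1.3275 = 0.170176
d₁ = (ln(S/K) + (r+σ²/2)T) / (σ√T) = (ln(199.89/177.48) + (0.0392+0.1477²/2)·1.3275) / 0.170176 = (0.118909 + 0.066518) / 0.170176 = 1.089621
d₂ = d₁ − σ√T = 1.089621 − 0.170176 = 0.919446
e^{−rT} = e^{−0.0392·1.3275} = 0.949293
N(d₁) = 0.862060,  N(d₂) = 0.821069
Call price V = S·N(d₁) − K·e^{−rT}·N(d₂) = 172.317181 − 138.334061 = 33.983120
Δ = N(d₁) = 0.862060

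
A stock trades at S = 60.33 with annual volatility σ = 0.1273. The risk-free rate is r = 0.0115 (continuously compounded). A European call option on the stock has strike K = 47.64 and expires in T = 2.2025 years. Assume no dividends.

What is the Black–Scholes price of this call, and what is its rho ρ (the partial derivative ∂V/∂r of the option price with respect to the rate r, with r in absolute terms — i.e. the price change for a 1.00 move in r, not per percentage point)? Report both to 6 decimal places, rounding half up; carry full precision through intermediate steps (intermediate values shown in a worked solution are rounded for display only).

price = 14.260078
ρ = 92.216606

σ√T = 0.1273·√2.2025 = 0.188924
d₁ = (ln(S/K) + (r+σ²/2)T) / (σ√T) = (ln(60.33/47.64) + (0.0115+0.1273²/2)·2.2025) / 0.188924 = (0.236157 + 0.043175) / 0.188924 = 1.478542
d₂ = d₁ − σ√T = 1.478542 − 0.188924 = 1.289618
e^{−rT} = e^{−0.0115·2.2025} = 0.974989
N(d₁) = 0.930369,  N(d₂) = 0.901408
Call price V = S·N(d₁) − K·e^{−rT}·N(d₂) = 56.129139 − 41.869060 = 14.260078
ρ = K·T·e^{−rT}·N(d₂) = 92.216606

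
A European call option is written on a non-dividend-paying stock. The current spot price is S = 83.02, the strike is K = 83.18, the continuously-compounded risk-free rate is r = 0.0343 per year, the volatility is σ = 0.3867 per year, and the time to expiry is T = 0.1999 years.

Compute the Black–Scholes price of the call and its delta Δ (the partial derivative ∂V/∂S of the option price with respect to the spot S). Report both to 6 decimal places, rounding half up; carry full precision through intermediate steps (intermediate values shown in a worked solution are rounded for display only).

σ√T = 0.3867·√0.1999 = 0.172894
d₁ = (ln(S/K) + (r+σ²/2)T) / (σ√T) = (ln(83.02/83.18) + (0.0343+0.3867²/2)·0.1999) / 0.172894 = (-0.001925 + 0.021803) / 0.172894 = 0.114968
d₂ = d₁ − σ√T = 0.114968 − 0.172894 = -0.057926
e^{−rT} = e^{−0.0343·0.1999} = 0.993167
N(d₁) = 0.545765,  N(d₂) = 0.476904
Call price V = S·N(d₁) − K·e^{−rT}·N(d₂) = 45.309406 − 39.397802 = 5.911604
Δ = N(d₁) = 0.545765

price = 5.911604
Δ = 0.545765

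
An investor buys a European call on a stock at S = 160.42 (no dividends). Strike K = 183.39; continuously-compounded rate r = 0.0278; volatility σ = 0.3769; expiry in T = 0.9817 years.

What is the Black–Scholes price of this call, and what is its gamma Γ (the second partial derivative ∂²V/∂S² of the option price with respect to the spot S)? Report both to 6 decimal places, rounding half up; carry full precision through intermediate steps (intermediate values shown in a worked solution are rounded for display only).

price = 17.081569
Γ = 0.006627

σ√T = 0.3769·√0.9817 = 0.373435
d₁ = (ln(S/K) + (r+σ²/2)T) / (σ√T) = (ln(160.42/183.39) + (0.0278+0.3769²/2)·0.9817) / 0.373435 = (-0.133820 + 0.097018) / 0.373435 = -0.098548
d₂ = d₁ − σ√T = -0.098548 − 0.373435 = -0.471984
e^{−rT} = e^{−0.0278·0.9817} = 0.973078
N(d₁) = 0.460749,  N(d₂) = 0.318469
Call price V = S·N(d₁) − K·e^{−rT}·N(d₂) = 73.913276 − 56.831707 = 17.081569
φ(d₁) = (1/√(2π))·e^{−d₁²/2} = 0.397010
Γ = φ(d₁) / (S·σ·√T) = 0.006627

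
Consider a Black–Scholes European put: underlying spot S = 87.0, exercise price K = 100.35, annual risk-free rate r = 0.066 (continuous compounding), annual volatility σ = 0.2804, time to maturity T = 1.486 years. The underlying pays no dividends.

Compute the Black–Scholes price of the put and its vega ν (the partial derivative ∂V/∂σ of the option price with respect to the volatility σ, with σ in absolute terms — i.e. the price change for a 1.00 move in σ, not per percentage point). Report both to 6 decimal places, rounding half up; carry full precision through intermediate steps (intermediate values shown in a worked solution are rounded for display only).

price = 14.165485
ν = 42.275423

σ√T = 0.2804·√1.486 = 0.341812
d₁ = (ln(S/K) + (r+σ²/2)T) / (σ√T) = (ln(87.0/100.35) + (0.066+0.2804²/2)·1.486) / 0.341812 = (-0.142756 + 0.156494) / 0.341812 = 0.040191
d₂ = d₁ − σ√T = 0.040191 − 0.341812 = -0.301621
e^{−rT} = e^{−0.066·1.486} = 0.906580
N(−d₁) = 0.483970,  N(−d₂) = 0.618530
Put price V = K·e^{−rT}·N(−d₂) − S·N(−d₁) = 56.270909 − 42.105425 = 14.165485
φ(d₁) = (1/√(2π))·e^{−d₁²/2} = 0.398620
ν = S·φ(d₁)·√T = 42.275423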